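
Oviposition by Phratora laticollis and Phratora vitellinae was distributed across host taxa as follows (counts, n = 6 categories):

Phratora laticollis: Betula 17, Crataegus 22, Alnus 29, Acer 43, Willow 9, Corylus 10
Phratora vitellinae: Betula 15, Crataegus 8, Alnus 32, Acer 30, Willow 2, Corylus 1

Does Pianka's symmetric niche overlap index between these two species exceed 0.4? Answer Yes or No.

Yes

Proportions for Phratora laticollis (n=130): 17/130=0.1308, 22/130=0.1692, 29/130=0.2231, 43/130=0.3308, 9/130=0.0692, 10/130=0.0769
Proportions for Phratora vitellinae (n=88): 15/88=0.1705, 8/88=0.0909, 32/88=0.3636, 30/88=0.3409, 2/88=0.0227, 1/88=0.0114
Σ p₁ᵢp₂ᵢ = 0.022301 + 0.015380 + 0.081119 + 0.112770 + 0.001571 + 0.000877 = 0.234018
Σp_1ᵢ² = 0.1308² + 0.1692² + 0.2231² + 0.3308² + 0.0692² + 0.0769² = 0.017109 + 0.028629 + 0.049774 + 0.109429 + 0.004789 + 0.005914 = 0.215644
Σp_2ᵢ² = 0.1705² + 0.0909² + 0.3636² + 0.3409² + 0.0227² + 0.0114² = 0.029070 + 0.008263 + 0.132205 + 0.116213 + 0.000515 + 0.000130 = 0.286396
O = 0.234018 / √(0.215644 × 0.286396) = 0.234018 / 0.2485147 = 0.9417
O = 0.9417 > 0.4 → Yes.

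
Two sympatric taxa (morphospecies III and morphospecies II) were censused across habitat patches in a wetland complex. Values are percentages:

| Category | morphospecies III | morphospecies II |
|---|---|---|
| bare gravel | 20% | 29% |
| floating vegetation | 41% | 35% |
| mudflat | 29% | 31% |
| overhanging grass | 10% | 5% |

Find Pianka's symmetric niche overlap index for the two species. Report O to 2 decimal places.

Convert percentages to proportions (divide by 100).
Σ p₁ᵢp₂ᵢ = 0.0580 + 0.1435 + 0.0899 + 0.0050 = 0.2964
Σp_1ᵢ² = 0.20² + 0.41² + 0.29² + 0.10² = 0.0400 + 0.1681 + 0.0841 + 0.0100 = 0.3022
Σp_2ᵢ² = 0.29² + 0.35² + 0.31² + 0.05² = 0.0841 + 0.1225 + 0.0961 + 0.0025 = 0.3052
O = 0.2964 / √(0.3022 × 0.3052) = 0.2964 / 0.30370 = 0.9760

0.98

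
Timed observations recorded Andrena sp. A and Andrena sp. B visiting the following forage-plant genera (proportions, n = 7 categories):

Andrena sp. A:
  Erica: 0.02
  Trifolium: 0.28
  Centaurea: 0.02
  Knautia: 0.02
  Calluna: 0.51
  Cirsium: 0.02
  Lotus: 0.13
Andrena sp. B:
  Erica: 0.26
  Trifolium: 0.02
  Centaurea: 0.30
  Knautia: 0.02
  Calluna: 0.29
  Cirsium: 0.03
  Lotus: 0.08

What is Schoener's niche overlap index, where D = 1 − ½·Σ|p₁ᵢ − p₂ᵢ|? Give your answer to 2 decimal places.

Σ|p₁ᵢ − p₂ᵢ| = 0.24 + 0.26 + 0.28 + 0.00 + 0.22 + 0.01 + 0.05 = 1.06
D = 1 − ½ × 1.06 = 1 − 0.530 = 0.4700

0.47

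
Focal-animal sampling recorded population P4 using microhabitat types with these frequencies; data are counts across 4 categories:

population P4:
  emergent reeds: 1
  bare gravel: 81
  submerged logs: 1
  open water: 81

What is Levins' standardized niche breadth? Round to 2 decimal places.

0.35

Proportions for population P4 (n=164): 1/164=0.0061, 81/164=0.4939, 1/164=0.0061, 81/164=0.4939
Σpᵢ² = 0.0061² + 0.4939² + 0.0061² + 0.4939² = 0.000037 + 0.243937 + 0.000037 + 0.243937 = 0.487948
B = 1 / 0.487948 = 2.0494
Bₛ = (B − 1)/(n − 1) = (2.0494 − 1)/(4 − 1) = 1.0494/3 = 0.3498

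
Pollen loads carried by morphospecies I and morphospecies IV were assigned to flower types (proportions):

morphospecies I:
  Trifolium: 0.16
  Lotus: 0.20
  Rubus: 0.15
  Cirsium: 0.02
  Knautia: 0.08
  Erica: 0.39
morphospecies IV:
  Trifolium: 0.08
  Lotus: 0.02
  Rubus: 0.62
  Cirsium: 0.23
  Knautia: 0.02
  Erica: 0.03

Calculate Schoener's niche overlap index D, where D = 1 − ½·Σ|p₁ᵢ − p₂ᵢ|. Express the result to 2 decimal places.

0.32

Σ|p₁ᵢ − p₂ᵢ| = 0.08 + 0.18 + 0.47 + 0.21 + 0.06 + 0.36 = 1.36
D = 1 − ½ × 1.36 = 1 − 0.680 = 0.3200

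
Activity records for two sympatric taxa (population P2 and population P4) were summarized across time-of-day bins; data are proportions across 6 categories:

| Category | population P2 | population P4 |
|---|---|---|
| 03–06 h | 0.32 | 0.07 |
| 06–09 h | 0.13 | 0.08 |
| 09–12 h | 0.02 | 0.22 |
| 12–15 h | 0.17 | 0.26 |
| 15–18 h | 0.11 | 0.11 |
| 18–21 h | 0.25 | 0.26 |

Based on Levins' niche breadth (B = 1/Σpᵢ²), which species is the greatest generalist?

Σp_P2ᵢ² = 0.32² + 0.13² + 0.02² + 0.17² + 0.11² + 0.25² = 0.1024 + 0.0169 + 0.0004 + 0.0289 + 0.0121 + 0.0625 = 0.2232
B_P2 = 1 / 0.2232 = 4.4803
Σp_P4ᵢ² = 0.07² + 0.08² + 0.22² + 0.26² + 0.11² + 0.26² = 0.0049 + 0.0064 + 0.0484 + 0.0676 + 0.0121 + 0.0676 = 0.2070
B_P4 = 1 / 0.2070 = 4.8309
Highest B → broadest niche (most generalist): population P4 (B = 4.83).

population P4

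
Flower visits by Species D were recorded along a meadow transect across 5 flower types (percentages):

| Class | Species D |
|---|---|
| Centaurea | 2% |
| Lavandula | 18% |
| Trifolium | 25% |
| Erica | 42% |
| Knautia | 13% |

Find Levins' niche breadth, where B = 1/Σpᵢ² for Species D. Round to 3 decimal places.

3.465

Convert percentages to proportions (divide by 100).
Σpᵢ² = 0.02² + 0.18² + 0.25² + 0.42² + 0.13² = 0.0004 + 0.0324 + 0.0625 + 0.1764 + 0.0169 = 0.2886
B = 1 / 0.2886 = 3.46500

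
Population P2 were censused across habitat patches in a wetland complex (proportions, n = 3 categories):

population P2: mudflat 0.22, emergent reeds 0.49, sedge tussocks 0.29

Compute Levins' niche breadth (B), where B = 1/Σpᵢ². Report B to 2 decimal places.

Σpᵢ² = 0.22² + 0.49² + 0.29² = 0.0484 + 0.2401 + 0.0841 = 0.3726
B = 1 / 0.3726 = 2.6838

2.68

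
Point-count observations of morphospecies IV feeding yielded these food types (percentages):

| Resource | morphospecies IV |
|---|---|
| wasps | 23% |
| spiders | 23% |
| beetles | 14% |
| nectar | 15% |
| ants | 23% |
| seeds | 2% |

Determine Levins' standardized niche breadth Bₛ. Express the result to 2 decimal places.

0.79

Convert percentages to proportions (divide by 100).
Σpᵢ² = 0.23² + 0.23² + 0.14² + 0.15² + 0.23² + 0.02² = 0.0529 + 0.0529 + 0.0196 + 0.0225 + 0.0529 + 0.0004 = 0.2012
B = 1 / 0.2012 = 4.9702
Bₛ = (B − 1)/(n − 1) = (4.9702 − 1)/(6 − 1) = 3.9702/5 = 0.7940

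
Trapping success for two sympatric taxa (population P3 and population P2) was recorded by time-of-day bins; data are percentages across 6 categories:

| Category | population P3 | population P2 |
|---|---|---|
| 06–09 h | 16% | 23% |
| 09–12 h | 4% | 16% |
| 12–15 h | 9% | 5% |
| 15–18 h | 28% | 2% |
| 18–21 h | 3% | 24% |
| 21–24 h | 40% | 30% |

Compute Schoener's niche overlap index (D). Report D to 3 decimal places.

0.600

Convert percentages to proportions (divide by 100).
Σ|p₁ᵢ − p₂ᵢ| = 0.07 + 0.12 + 0.04 + 0.26 + 0.21 + 0.10 = 0.80
D = 1 − ½ × 0.80 = 1 − 0.400 = 0.60000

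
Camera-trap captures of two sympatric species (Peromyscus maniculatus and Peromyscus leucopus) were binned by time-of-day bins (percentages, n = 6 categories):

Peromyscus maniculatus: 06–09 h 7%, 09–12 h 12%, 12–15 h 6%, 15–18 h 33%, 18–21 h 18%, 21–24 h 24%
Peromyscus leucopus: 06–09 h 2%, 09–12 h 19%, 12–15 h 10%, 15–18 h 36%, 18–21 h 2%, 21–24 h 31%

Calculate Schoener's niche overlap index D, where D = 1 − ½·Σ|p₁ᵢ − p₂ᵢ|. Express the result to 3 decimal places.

Convert percentages to proportions (divide by 100).
Σ|p₁ᵢ − p₂ᵢ| = 0.05 + 0.07 + 0.04 + 0.03 + 0.16 + 0.07 = 0.42
D = 1 − ½ × 0.42 = 1 − 0.210 = 0.79000

0.790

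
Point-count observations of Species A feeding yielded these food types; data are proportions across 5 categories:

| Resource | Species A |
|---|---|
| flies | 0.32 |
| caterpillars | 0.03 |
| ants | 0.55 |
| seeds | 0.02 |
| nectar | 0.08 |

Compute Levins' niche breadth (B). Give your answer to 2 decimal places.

2.42

Σpᵢ² = 0.32² + 0.03² + 0.55² + 0.02² + 0.08² = 0.1024 + 0.0009 + 0.3025 + 0.0004 + 0.0064 = 0.4126
B = 1 / 0.4126 = 2.4237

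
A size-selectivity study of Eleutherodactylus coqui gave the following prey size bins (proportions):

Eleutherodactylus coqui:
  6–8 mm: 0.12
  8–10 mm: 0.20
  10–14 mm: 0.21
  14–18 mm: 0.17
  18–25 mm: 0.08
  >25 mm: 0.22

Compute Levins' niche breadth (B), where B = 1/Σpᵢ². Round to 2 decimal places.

Σpᵢ² = 0.12² + 0.20² + 0.21² + 0.17² + 0.08² + 0.22² = 0.0144 + 0.0400 + 0.0441 + 0.0289 + 0.0064 + 0.0484 = 0.1822
B = 1 / 0.1822 = 5.4885

5.49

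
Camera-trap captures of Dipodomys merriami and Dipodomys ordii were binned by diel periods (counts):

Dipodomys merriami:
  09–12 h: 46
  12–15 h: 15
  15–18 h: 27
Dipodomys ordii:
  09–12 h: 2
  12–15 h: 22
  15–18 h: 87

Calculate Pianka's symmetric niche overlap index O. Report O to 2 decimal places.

Proportions for Dipodomys merriami (n=88): 46/88=0.5227, 15/88=0.1705, 27/88=0.3068
Proportions for Dipodomys ordii (n=111): 2/111=0.0180, 22/111=0.1982, 87/111=0.7838
Σ p₁ᵢp₂ᵢ = 0.009409 + 0.033793 + 0.240470 = 0.283672
Σp_1ᵢ² = 0.5227² + 0.1705² + 0.3068² = 0.273215 + 0.029070 + 0.094126 = 0.396411
Σp_2ᵢ² = 0.0180² + 0.1982² + 0.7838² = 0.000324 + 0.039283 + 0.614342 = 0.653949
O = 0.283672 / √(0.396411 × 0.653949) = 0.283672 / 0.5091489 = 0.5571

0.56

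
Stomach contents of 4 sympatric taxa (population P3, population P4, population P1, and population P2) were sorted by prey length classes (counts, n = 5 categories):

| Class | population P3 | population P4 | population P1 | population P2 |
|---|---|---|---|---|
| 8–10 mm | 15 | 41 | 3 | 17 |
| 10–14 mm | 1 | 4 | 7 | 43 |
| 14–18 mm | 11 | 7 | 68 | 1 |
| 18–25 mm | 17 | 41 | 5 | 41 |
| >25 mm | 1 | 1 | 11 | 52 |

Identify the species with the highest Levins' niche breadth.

population P2

Proportions for population P3 (n=45): 15/45=0.3333, 1/45=0.0222, 11/45=0.2444, 17/45=0.3778, 1/45=0.0222
Proportions for population P4 (n=94): 41/94=0.4362, 4/94=0.0426, 7/94=0.0745, 41/94=0.4362, 1/94=0.0106
Proportions for population P1 (n=94): 3/94=0.0319, 7/94=0.0745, 68/94=0.7234, 5/94=0.0532, 11/94=0.1170
Proportions for population P2 (n=154): 17/154=0.1104, 43/154=0.2792, 1/154=0.0065, 41/154=0.2662, 52/154=0.3377
Σp_P3ᵢ² = 0.3333² + 0.0222² + 0.2444² + 0.3778² + 0.0222² = 0.111089 + 0.000493 + 0.059731 + 0.142733 + 0.000493 = 0.314539
B_P3 = 1 / 0.314539 = 3.1793
Σp_P4ᵢ² = 0.4362² + 0.0426² + 0.0745² + 0.4362² + 0.0106² = 0.190270 + 0.001815 + 0.005550 + 0.190270 + 0.000112 = 0.388017
B_P4 = 1 / 0.388017 = 2.5772
Σp_P1ᵢ² = 0.0319² + 0.0745² + 0.7234² + 0.0532² + 0.1170² = 0.001018 + 0.005550 + 0.523308 + 0.002830 + 0.013689 = 0.546395
B_P1 = 1 / 0.546395 = 1.8302
Σp_P2ᵢ² = 0.1104² + 0.2792² + 0.0065² + 0.2662² + 0.3377² = 0.012188 + 0.077953 + 0.000042 + 0.070862 + 0.114041 = 0.275086
B_P2 = 1 / 0.275086 = 3.6352
Highest B → broadest niche (most generalist): population P2 (B = 3.64).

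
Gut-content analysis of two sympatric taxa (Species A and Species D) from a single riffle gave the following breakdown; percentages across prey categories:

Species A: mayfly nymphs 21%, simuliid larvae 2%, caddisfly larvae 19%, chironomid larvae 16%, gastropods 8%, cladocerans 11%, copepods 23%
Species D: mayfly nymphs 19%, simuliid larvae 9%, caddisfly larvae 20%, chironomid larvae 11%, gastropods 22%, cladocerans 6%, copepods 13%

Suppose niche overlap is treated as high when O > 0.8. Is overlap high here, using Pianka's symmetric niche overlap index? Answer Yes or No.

Convert percentages to proportions (divide by 100).
Σ p₁ᵢp₂ᵢ = 0.0399 + 0.0018 + 0.0380 + 0.0176 + 0.0176 + 0.0066 + 0.0299 = 0.1514
Σp_1ᵢ² = 0.21² + 0.02² + 0.19² + 0.16² + 0.08² + 0.11² + 0.23² = 0.0441 + 0.0004 + 0.0361 + 0.0256 + 0.0064 + 0.0121 + 0.0529 = 0.1776
Σp_2ᵢ² = 0.19² + 0.09² + 0.20² + 0.11² + 0.22² + 0.06² + 0.13² = 0.0361 + 0.0081 + 0.0400 + 0.0121 + 0.0484 + 0.0036 + 0.0169 = 0.1652
O = 0.1514 / √(0.1776 × 0.1652) = 0.1514 / 0.17129 = 0.8839
O = 0.8839 > 0.8 → Yes.

Yes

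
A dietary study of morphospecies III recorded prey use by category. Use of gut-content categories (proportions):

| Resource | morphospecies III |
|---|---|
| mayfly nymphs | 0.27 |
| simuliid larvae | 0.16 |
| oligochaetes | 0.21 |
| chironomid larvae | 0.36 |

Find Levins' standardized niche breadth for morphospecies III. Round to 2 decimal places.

Σpᵢ² = 0.27² + 0.16² + 0.21² + 0.36² = 0.0729 + 0.0256 + 0.0441 + 0.1296 = 0.2722
B = 1 / 0.2722 = 3.6738
Bₛ = (B − 1)/(n − 1) = (3.6738 − 1)/(4 − 1) = 2.6738/3 = 0.8913

0.89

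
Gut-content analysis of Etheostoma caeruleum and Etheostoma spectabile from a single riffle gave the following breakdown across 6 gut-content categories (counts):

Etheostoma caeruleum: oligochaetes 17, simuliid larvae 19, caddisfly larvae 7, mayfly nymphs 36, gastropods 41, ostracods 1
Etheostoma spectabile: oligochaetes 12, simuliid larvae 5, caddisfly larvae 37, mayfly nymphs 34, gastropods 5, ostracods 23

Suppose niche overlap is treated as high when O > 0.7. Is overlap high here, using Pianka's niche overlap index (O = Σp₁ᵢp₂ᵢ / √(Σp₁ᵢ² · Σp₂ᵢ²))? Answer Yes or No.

Proportions for Etheostoma caeruleum (n=121): 17/121=0.1405, 19/121=0.1570, 7/121=0.0579, 36/121=0.2975, 41/121=0.3388, 1/121=0.0083
Proportions for Etheostoma spectabile (n=116): 12/116=0.1034, 5/116=0.0431, 37/116=0.3190, 34/116=0.2931, 5/116=0.0431, 23/116=0.1983
Σ p₁ᵢp₂ᵢ = 0.014528 + 0.006767 + 0.018470 + 0.087197 + 0.014602 + 0.001646 = 0.143210
Σp_1ᵢ² = 0.1405² + 0.1570² + 0.0579² + 0.2975² + 0.3388² + 0.0083² = 0.019740 + 0.024649 + 0.003352 + 0.088506 + 0.114785 + 0.000069 = 0.251101
Σp_2ᵢ² = 0.1034² + 0.0431² + 0.3190² + 0.2931² + 0.0431² + 0.1983² = 0.010692 + 0.001858 + 0.101761 + 0.085908 + 0.001858 + 0.039323 = 0.241400
O = 0.143210 / √(0.251101 × 0.241400) = 0.143210 / 0.2462027 = 0.5817
O = 0.5817 < 0.7 → No.

No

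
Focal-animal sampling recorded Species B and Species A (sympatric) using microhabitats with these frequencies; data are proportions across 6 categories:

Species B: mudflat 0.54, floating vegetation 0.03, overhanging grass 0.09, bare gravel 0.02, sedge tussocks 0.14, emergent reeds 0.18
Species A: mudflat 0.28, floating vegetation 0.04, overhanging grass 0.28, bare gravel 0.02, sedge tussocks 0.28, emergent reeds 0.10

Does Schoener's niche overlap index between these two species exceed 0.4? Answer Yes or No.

Yes

Σ|p₁ᵢ − p₂ᵢ| = 0.26 + 0.01 + 0.19 + 0.00 + 0.14 + 0.08 = 0.68
D = 1 − ½ × 0.68 = 1 − 0.340 = 0.6600
D = 0.6600 > 0.4 → Yes.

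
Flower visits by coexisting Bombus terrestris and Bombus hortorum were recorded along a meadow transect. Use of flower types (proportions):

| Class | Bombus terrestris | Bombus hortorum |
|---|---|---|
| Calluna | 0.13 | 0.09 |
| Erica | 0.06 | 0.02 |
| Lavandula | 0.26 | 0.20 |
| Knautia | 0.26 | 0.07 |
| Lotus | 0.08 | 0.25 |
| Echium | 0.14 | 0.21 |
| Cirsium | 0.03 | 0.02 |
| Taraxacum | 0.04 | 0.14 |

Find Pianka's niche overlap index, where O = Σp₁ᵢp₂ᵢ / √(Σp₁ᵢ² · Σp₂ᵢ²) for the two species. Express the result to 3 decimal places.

0.762

Σ p₁ᵢp₂ᵢ = 0.0117 + 0.0012 + 0.0520 + 0.0182 + 0.0200 + 0.0294 + 0.0006 + 0.0056 = 0.1387
Σp_1ᵢ² = 0.13² + 0.06² + 0.26² + 0.26² + 0.08² + 0.14² + 0.03² + 0.04² = 0.0169 + 0.0036 + 0.0676 + 0.0676 + 0.0064 + 0.0196 + 0.0009 + 0.0016 = 0.1842
Σp_2ᵢ² = 0.09² + 0.02² + 0.20² + 0.07² + 0.25² + 0.21² + 0.02² + 0.14² = 0.0081 + 0.0004 + 0.0400 + 0.0049 + 0.0625 + 0.0441 + 0.0004 + 0.0196 = 0.1800
O = 0.1387 / √(0.1842 × 0.1800) = 0.1387 / 0.182088 = 0.76172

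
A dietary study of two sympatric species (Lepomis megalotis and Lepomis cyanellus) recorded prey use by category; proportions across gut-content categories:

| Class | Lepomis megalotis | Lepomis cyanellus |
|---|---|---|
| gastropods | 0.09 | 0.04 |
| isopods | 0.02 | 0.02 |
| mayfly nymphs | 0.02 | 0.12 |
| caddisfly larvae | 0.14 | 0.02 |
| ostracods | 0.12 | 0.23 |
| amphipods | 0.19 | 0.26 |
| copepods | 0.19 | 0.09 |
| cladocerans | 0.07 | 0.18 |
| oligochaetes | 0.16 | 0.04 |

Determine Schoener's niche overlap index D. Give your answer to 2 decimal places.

Σ|p₁ᵢ − p₂ᵢ| = 0.05 + 0.00 + 0.10 + 0.12 + 0.11 + 0.07 + 0.10 + 0.11 + 0.12 = 0.78
D = 1 − ½ × 0.78 = 1 − 0.390 = 0.6100

0.61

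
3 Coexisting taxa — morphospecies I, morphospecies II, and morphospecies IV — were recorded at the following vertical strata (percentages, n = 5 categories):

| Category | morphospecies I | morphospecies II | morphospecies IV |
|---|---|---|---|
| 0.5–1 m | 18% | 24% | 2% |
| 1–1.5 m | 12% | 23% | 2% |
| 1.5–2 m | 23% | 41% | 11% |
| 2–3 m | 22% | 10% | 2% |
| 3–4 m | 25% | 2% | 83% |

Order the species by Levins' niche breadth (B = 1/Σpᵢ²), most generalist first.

Convert percentages to proportions (divide by 100).
Σp_Iᵢ² = 0.18² + 0.12² + 0.23² + 0.22² + 0.25² = 0.0324 + 0.0144 + 0.0529 + 0.0484 + 0.0625 = 0.2106
B_I = 1 / 0.2106 = 4.7483
Σp_IIᵢ² = 0.24² + 0.23² + 0.41² + 0.10² + 0.02² = 0.0576 + 0.0529 + 0.1681 + 0.0100 + 0.0004 = 0.2890
B_II = 1 / 0.2890 = 3.4602
Σp_IVᵢ² = 0.02² + 0.02² + 0.11² + 0.02² + 0.83² = 0.0004 + 0.0004 + 0.0121 + 0.0004 + 0.6889 = 0.7022
B_IV = 1 / 0.7022 = 1.4241
Ranking by B (broadest → narrowest): morphospecies I (4.75) > morphospecies II (3.46) > morphospecies IV (1.42)

morphospecies I > morphospecies II > morphospecies IV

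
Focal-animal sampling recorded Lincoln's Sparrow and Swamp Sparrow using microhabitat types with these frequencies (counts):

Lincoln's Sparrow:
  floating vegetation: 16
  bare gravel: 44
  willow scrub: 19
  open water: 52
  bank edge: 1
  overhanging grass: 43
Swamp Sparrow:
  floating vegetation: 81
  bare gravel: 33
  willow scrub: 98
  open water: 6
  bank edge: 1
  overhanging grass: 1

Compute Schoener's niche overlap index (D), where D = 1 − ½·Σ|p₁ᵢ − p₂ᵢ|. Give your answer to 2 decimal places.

0.39

Proportions for Lincoln's Sparrow (n=175): 16/175=0.0914, 44/175=0.2514, 19/175=0.1086, 52/175=0.2971, 1/175=0.0057, 43/175=0.2457
Proportions for Swamp Sparrow (n=220): 81/220=0.3682, 33/220=0.1500, 98/220=0.4455, 6/220=0.0273, 1/220=0.0045, 1/220=0.0045
Σ|p₁ᵢ − p₂ᵢ| = 0.2768 + 0.1014 + 0.3369 + 0.2698 + 0.0012 + 0.2412 = 1.2273
D = 1 − ½ × 1.2273 = 1 − 0.61365 = 0.38635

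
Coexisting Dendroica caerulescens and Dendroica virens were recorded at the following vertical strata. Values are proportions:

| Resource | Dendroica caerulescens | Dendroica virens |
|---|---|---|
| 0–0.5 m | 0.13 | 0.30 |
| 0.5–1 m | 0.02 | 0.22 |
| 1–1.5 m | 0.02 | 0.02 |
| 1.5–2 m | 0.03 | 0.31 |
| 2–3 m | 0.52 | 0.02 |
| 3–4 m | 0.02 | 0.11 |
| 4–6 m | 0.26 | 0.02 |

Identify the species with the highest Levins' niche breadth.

Σp_caerᵢ² = 0.13² + 0.02² + 0.02² + 0.03² + 0.52² + 0.02² + 0.26² = 0.0169 + 0.0004 + 0.0004 + 0.0009 + 0.2704 + 0.0004 + 0.0676 = 0.3570
B_caer = 1 / 0.3570 = 2.8011
Σp_vireᵢ² = 0.30² + 0.22² + 0.02² + 0.31² + 0.02² + 0.11² + 0.02² = 0.0900 + 0.0484 + 0.0004 + 0.0961 + 0.0004 + 0.0121 + 0.0004 = 0.2478
B_vire = 1 / 0.2478 = 4.0355
Highest B → broadest niche (most generalist): Dendroica virens (B = 4.04).

Dendroica virens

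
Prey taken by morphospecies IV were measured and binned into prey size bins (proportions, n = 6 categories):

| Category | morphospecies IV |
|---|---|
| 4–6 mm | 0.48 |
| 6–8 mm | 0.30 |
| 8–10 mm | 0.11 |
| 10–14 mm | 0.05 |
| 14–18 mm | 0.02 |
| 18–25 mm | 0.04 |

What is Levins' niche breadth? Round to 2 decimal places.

Σpᵢ² = 0.48² + 0.30² + 0.11² + 0.05² + 0.02² + 0.04² = 0.2304 + 0.0900 + 0.0121 + 0.0025 + 0.0004 + 0.0016 = 0.3370
B = 1 / 0.3370 = 2.9674

2.97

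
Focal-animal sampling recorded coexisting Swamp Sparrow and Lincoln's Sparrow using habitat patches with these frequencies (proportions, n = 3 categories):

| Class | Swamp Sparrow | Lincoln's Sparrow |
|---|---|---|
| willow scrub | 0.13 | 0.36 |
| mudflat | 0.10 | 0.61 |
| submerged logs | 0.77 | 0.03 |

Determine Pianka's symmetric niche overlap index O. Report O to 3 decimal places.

Σ p₁ᵢp₂ᵢ = 0.0468 + 0.0610 + 0.0231 = 0.1309
Σp_1ᵢ² = 0.13² + 0.10² + 0.77² = 0.0169 + 0.0100 + 0.5929 = 0.6198
Σp_2ᵢ² = 0.36² + 0.61² + 0.03² = 0.1296 + 0.3721 + 0.0009 = 0.5026
O = 0.1309 / √(0.6198 × 0.5026) = 0.1309 / 0.558132 = 0.23453

0.235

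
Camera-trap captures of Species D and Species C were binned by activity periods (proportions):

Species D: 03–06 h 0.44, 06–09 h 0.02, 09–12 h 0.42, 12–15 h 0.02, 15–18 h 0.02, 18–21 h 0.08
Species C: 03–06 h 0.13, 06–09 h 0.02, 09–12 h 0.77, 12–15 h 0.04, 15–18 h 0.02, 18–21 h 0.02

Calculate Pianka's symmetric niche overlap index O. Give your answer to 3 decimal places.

0.798

Σ p₁ᵢp₂ᵢ = 0.0572 + 0.0004 + 0.3234 + 0.0008 + 0.0004 + 0.0016 = 0.3838
Σp_1ᵢ² = 0.44² + 0.02² + 0.42² + 0.02² + 0.02² + 0.08² = 0.1936 + 0.0004 + 0.1764 + 0.0004 + 0.0004 + 0.0064 = 0.3776
Σp_2ᵢ² = 0.13² + 0.02² + 0.77² + 0.04² + 0.02² + 0.02² = 0.0169 + 0.0004 + 0.5929 + 0.0016 + 0.0004 + 0.0004 = 0.6126
O = 0.3838 / √(0.3776 × 0.6126) = 0.3838 / 0.480955 = 0.79800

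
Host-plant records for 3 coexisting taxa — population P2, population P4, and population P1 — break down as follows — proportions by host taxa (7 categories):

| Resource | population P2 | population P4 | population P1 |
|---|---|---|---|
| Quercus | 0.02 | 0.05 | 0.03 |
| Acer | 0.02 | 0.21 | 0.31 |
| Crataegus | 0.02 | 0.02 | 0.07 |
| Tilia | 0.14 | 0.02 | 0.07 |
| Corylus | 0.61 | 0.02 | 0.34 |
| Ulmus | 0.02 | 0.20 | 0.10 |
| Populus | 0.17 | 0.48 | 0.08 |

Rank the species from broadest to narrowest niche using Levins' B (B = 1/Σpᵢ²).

population P1 > population P4 > population P2

Σp_P2ᵢ² = 0.02² + 0.02² + 0.02² + 0.14² + 0.61² + 0.02² + 0.17² = 0.0004 + 0.0004 + 0.0004 + 0.0196 + 0.3721 + 0.0004 + 0.0289 = 0.4222
B_P2 = 1 / 0.4222 = 2.3685
Σp_P4ᵢ² = 0.05² + 0.21² + 0.02² + 0.02² + 0.02² + 0.20² + 0.48² = 0.0025 + 0.0441 + 0.0004 + 0.0004 + 0.0004 + 0.0400 + 0.2304 = 0.3182
B_P4 = 1 / 0.3182 = 3.1427
Σp_P1ᵢ² = 0.03² + 0.31² + 0.07² + 0.07² + 0.34² + 0.10² + 0.08² = 0.0009 + 0.0961 + 0.0049 + 0.0049 + 0.1156 + 0.0100 + 0.0064 = 0.2388
B_P1 = 1 / 0.2388 = 4.1876
Ranking by B (broadest → narrowest): population P1 (4.19) > population P4 (3.14) > population P2 (2.37)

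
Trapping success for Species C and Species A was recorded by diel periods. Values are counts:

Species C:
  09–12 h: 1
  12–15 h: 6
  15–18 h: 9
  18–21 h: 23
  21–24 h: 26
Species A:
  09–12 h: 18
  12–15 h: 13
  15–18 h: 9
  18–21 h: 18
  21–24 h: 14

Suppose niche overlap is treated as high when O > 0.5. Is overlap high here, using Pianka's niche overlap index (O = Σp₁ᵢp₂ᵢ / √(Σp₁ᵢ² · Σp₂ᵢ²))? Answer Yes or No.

Proportions for Species C (n=65): 1/65=0.0154, 6/65=0.0923, 9/65=0.1385, 23/65=0.3538, 26/65=0.4000
Proportions for Species A (n=72): 18/72=0.2500, 13/72=0.1806, 9/72=0.1250, 18/72=0.2500, 14/72=0.1944
Σ p₁ᵢp₂ᵢ = 0.003850 + 0.016669 + 0.017313 + 0.088450 + 0.077760 = 0.204042
Σp_1ᵢ² = 0.0154² + 0.0923² + 0.1385² + 0.3538² + 0.4000² = 0.000237 + 0.008519 + 0.019182 + 0.125174 + 0.160000 = 0.313112
Σp_2ᵢ² = 0.2500² + 0.1806² + 0.1250² + 0.2500² + 0.1944² = 0.062500 + 0.032616 + 0.015625 + 0.062500 + 0.037791 = 0.211032
O = 0.204042 / √(0.313112 × 0.211032) = 0.204042 / 0.2570538 = 0.7938
O = 0.7938 > 0.5 → Yes.

Yes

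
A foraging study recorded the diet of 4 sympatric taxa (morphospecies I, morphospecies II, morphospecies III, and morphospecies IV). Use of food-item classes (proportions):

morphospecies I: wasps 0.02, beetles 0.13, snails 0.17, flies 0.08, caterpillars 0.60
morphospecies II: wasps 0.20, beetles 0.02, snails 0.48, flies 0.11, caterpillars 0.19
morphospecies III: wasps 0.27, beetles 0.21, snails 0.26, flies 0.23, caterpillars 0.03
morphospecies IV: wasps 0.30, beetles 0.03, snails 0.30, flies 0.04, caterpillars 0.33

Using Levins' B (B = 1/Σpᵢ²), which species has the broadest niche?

Σp_Iᵢ² = 0.02² + 0.13² + 0.17² + 0.08² + 0.60² = 0.0004 + 0.0169 + 0.0289 + 0.0064 + 0.3600 = 0.4126
B_I = 1 / 0.4126 = 2.4237
Σp_IIᵢ² = 0.20² + 0.02² + 0.48² + 0.11² + 0.19² = 0.0400 + 0.0004 + 0.2304 + 0.0121 + 0.0361 = 0.3190
B_II = 1 / 0.3190 = 3.1348
Σp_IIIᵢ² = 0.27² + 0.21² + 0.26² + 0.23² + 0.03² = 0.0729 + 0.0441 + 0.0676 + 0.0529 + 0.0009 = 0.2384
B_III = 1 / 0.2384 = 4.1946
Σp_IVᵢ² = 0.30² + 0.03² + 0.30² + 0.04² + 0.33² = 0.0900 + 0.0009 + 0.0900 + 0.0016 + 0.1089 = 0.2914
B_IV = 1 / 0.2914 = 3.4317
Highest B → broadest niche (most generalist): morphospecies III (B = 4.19).

morphospecies III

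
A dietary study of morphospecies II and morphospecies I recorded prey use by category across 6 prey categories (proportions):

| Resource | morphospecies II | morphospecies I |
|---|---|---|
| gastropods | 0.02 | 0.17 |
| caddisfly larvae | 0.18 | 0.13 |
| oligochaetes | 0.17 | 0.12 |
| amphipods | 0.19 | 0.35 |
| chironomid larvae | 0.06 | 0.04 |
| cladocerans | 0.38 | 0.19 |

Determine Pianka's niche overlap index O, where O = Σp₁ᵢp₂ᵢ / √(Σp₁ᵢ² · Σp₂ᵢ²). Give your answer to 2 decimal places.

0.81

Σ p₁ᵢp₂ᵢ = 0.0034 + 0.0234 + 0.0204 + 0.0665 + 0.0024 + 0.0722 = 0.1883
Σp_1ᵢ² = 0.02² + 0.18² + 0.17² + 0.19² + 0.06² + 0.38² = 0.0004 + 0.0324 + 0.0289 + 0.0361 + 0.0036 + 0.1444 = 0.2458
Σp_2ᵢ² = 0.17² + 0.13² + 0.12² + 0.35² + 0.04² + 0.19² = 0.0289 + 0.0169 + 0.0144 + 0.1225 + 0.0016 + 0.0361 = 0.2204
O = 0.1883 / √(0.2458 × 0.2204) = 0.1883 / 0.23275 = 0.8090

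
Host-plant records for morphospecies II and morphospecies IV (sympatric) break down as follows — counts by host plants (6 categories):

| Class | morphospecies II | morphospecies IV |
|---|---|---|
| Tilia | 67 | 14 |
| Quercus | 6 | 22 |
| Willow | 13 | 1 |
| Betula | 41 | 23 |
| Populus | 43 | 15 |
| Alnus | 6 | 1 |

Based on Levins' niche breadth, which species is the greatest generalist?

morphospecies IV

Proportions for morphospecies II (n=176): 67/176=0.3807, 6/176=0.0341, 13/176=0.0739, 41/176=0.2330, 43/176=0.2443, 6/176=0.0341
Proportions for morphospecies IV (n=76): 14/76=0.1842, 22/76=0.2895, 1/76=0.0132, 23/76=0.3026, 15/76=0.1974, 1/76=0.0132
Σp_IIᵢ² = 0.3807² + 0.0341² + 0.0739² + 0.2330² + 0.2443² + 0.0341² = 0.144932 + 0.001163 + 0.005461 + 0.054289 + 0.059682 + 0.001163 = 0.266690
B_II = 1 / 0.266690 = 3.7497
Σp_IVᵢ² = 0.1842² + 0.2895² + 0.0132² + 0.3026² + 0.1974² + 0.0132² = 0.033930 + 0.083810 + 0.000174 + 0.091567 + 0.038967 + 0.000174 = 0.248622
B_IV = 1 / 0.248622 = 4.0222
Highest B → broadest niche (most generalist): morphospecies IV (B = 4.02).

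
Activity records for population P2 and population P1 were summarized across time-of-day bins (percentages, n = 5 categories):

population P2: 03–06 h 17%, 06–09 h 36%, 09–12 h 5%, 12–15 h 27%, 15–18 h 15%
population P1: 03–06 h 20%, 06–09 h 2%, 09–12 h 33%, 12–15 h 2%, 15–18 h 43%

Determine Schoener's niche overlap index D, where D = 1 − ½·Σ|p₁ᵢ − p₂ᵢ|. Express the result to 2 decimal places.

Convert percentages to proportions (divide by 100).
Σ|p₁ᵢ − p₂ᵢ| = 0.03 + 0.34 + 0.28 + 0.25 + 0.28 = 1.18
D = 1 − ½ × 1.18 = 1 − 0.590 = 0.4100

0.41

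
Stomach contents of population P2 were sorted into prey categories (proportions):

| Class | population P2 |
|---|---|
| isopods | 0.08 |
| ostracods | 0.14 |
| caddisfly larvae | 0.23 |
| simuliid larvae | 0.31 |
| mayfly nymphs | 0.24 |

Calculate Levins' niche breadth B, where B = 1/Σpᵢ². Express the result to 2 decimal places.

Σpᵢ² = 0.08² + 0.14² + 0.23² + 0.31² + 0.24² = 0.0064 + 0.0196 + 0.0529 + 0.0961 + 0.0576 = 0.2326
B = 1 / 0.2326 = 4.2992

4.30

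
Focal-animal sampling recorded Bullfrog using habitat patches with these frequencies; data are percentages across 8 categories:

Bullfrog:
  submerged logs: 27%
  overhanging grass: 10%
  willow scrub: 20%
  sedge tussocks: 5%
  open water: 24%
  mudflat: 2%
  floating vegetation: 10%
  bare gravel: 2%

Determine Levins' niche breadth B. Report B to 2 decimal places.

5.16

Convert percentages to proportions (divide by 100).
Σpᵢ² = 0.27² + 0.10² + 0.20² + 0.05² + 0.24² + 0.02² + 0.10² + 0.02² = 0.0729 + 0.0100 + 0.0400 + 0.0025 + 0.0576 + 0.0004 + 0.0100 + 0.0004 = 0.1938
B = 1 / 0.1938 = 5.1600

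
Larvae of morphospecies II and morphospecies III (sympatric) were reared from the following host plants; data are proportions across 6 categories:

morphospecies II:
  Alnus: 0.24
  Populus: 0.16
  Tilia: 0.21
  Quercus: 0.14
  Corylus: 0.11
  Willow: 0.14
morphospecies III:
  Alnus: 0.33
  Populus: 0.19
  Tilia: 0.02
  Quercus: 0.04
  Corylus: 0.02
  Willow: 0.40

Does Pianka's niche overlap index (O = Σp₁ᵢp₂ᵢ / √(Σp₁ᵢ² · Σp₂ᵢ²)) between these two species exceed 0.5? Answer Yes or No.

Σ p₁ᵢp₂ᵢ = 0.0792 + 0.0304 + 0.0042 + 0.0056 + 0.0022 + 0.0560 = 0.1776
Σp_1ᵢ² = 0.24² + 0.16² + 0.21² + 0.14² + 0.11² + 0.14² = 0.0576 + 0.0256 + 0.0441 + 0.0196 + 0.0121 + 0.0196 = 0.1786
Σp_2ᵢ² = 0.33² + 0.19² + 0.02² + 0.04² + 0.02² + 0.40² = 0.1089 + 0.0361 + 0.0004 + 0.0016 + 0.0004 + 0.1600 = 0.3074
O = 0.1776 / √(0.1786 × 0.3074) = 0.1776 / 0.23431 = 0.7580
O = 0.7580 > 0.5 → Yes.

Yes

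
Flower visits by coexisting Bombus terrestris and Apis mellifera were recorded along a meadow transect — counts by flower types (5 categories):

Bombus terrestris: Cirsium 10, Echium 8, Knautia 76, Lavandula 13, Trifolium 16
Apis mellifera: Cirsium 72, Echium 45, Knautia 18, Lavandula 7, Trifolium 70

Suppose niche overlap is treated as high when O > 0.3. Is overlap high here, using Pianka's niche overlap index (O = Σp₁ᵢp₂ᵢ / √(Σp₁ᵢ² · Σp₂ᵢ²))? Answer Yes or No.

Proportions for Bombus terrestris (n=123): 10/123=0.0813, 8/123=0.0650, 76/123=0.6179, 13/123=0.1057, 16/123=0.1301
Proportions for Apis mellifera (n=212): 72/212=0.3396, 45/212=0.2123, 18/212=0.0849, 7/212=0.0330, 70/212=0.3302
Σ p₁ᵢp₂ᵢ = 0.027609 + 0.013800 + 0.052460 + 0.003488 + 0.042959 = 0.140316
Σp_1ᵢ² = 0.0813² + 0.0650² + 0.6179² + 0.1057² + 0.1301² = 0.006610 + 0.004225 + 0.381800 + 0.011172 + 0.016926 = 0.420733
Σp_2ᵢ² = 0.3396² + 0.2123² + 0.0849² + 0.0330² + 0.3302² = 0.115328 + 0.045071 + 0.007208 + 0.001089 + 0.109032 = 0.277728
O = 0.140316 / √(0.420733 × 0.277728) = 0.140316 / 0.3418323 = 0.4105
O = 0.4105 > 0.3 → Yes.

Yes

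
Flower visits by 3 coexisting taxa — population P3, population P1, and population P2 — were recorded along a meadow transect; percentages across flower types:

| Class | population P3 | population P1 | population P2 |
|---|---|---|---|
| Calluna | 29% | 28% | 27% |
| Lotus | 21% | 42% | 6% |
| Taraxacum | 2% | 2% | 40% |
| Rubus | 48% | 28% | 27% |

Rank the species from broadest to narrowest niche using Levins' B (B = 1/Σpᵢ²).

population P2 > population P1 > population P3

Convert percentages to proportions (divide by 100).
Σp_P3ᵢ² = 0.29² + 0.21² + 0.02² + 0.48² = 0.0841 + 0.0441 + 0.0004 + 0.2304 = 0.3590
B_P3 = 1 / 0.3590 = 2.7855
Σp_P1ᵢ² = 0.28² + 0.42² + 0.02² + 0.28² = 0.0784 + 0.1764 + 0.0004 + 0.0784 = 0.3336
B_P1 = 1 / 0.3336 = 2.9976
Σp_P2ᵢ² = 0.27² + 0.06² + 0.40² + 0.27² = 0.0729 + 0.0036 + 0.1600 + 0.0729 = 0.3094
B_P2 = 1 / 0.3094 = 3.2321
Ranking by B (broadest → narrowest): population P2 (3.23) > population P1 (3.00) > population P3 (2.79)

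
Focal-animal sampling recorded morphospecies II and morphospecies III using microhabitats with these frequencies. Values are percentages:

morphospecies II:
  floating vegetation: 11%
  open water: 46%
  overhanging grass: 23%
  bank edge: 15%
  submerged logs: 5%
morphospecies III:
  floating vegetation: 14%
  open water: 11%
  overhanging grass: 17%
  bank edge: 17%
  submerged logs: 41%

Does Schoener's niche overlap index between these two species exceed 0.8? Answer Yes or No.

Convert percentages to proportions (divide by 100).
Σ|p₁ᵢ − p₂ᵢ| = 0.03 + 0.35 + 0.06 + 0.02 + 0.36 = 0.82
D = 1 − ½ × 0.82 = 1 − 0.410 = 0.5900
D = 0.5900 < 0.8 → No.

No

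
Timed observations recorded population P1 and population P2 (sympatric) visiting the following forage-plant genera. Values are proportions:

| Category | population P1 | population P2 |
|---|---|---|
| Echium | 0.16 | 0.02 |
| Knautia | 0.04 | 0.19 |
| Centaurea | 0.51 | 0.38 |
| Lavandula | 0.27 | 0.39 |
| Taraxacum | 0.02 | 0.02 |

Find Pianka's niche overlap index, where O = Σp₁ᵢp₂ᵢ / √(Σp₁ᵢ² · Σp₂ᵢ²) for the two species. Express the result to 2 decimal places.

0.89

Σ p₁ᵢp₂ᵢ = 0.0032 + 0.0076 + 0.1938 + 0.1053 + 0.0004 = 0.3103
Σp_1ᵢ² = 0.16² + 0.04² + 0.51² + 0.27² + 0.02² = 0.0256 + 0.0016 + 0.2601 + 0.0729 + 0.0004 = 0.3606
Σp_2ᵢ² = 0.02² + 0.19² + 0.38² + 0.39² + 0.02² = 0.0004 + 0.0361 + 0.1444 + 0.1521 + 0.0004 = 0.3334
O = 0.3103 / √(0.3606 × 0.3334) = 0.3103 / 0.34673 = 0.8949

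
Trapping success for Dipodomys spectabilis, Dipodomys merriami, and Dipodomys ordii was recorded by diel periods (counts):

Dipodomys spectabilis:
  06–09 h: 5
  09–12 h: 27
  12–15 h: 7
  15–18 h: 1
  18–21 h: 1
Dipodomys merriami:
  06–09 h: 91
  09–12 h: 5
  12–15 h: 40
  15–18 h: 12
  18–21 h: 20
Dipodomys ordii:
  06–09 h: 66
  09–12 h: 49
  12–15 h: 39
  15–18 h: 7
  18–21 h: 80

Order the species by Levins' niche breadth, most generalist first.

Proportions for Dipodomys spectabilis (n=41): 5/41=0.1220, 27/41=0.6585, 7/41=0.1707, 1/41=0.0244, 1/41=0.0244
Proportions for Dipodomys merriami (n=168): 91/168=0.5417, 5/168=0.0298, 40/168=0.2381, 12/168=0.0714, 20/168=0.1190
Proportions for Dipodomys ordii (n=241): 66/241=0.2739, 49/241=0.2033, 39/241=0.1618, 7/241=0.0290, 80/241=0.3320
Σp_specᵢ² = 0.1220² + 0.6585² + 0.1707² + 0.0244² + 0.0244² = 0.014884 + 0.433622 + 0.029138 + 0.000595 + 0.000595 = 0.478834
B_spec = 1 / 0.478834 = 2.0884
Σp_merrᵢ² = 0.5417² + 0.0298² + 0.2381² + 0.0714² + 0.1190² = 0.293439 + 0.000888 + 0.056692 + 0.005098 + 0.014161 = 0.370278
B_merr = 1 / 0.370278 = 2.7007
Σp_ordiᵢ² = 0.2739² + 0.2033² + 0.1618² + 0.0290² + 0.3320² = 0.075021 + 0.041331 + 0.026179 + 0.000841 + 0.110224 = 0.253596
B_ordi = 1 / 0.253596 = 3.9433
Ranking by B (broadest → narrowest): Dipodomys ordii (3.94) > Dipodomys merriami (2.70) > Dipodomys spectabilis (2.09)

Dipodomys ordii > Dipodomys merriami > Dipodomys spectabilis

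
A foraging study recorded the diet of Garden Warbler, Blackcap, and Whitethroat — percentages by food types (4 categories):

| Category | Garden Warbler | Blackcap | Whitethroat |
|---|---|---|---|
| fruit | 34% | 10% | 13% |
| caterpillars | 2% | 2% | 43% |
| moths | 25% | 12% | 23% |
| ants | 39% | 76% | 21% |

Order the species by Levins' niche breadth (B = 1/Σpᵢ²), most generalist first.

Convert percentages to proportions (divide by 100).
Σp_Warbᵢ² = 0.34² + 0.02² + 0.25² + 0.39² = 0.1156 + 0.0004 + 0.0625 + 0.1521 = 0.3306
B_Warb = 1 / 0.3306 = 3.0248
Σp_Blacᵢ² = 0.10² + 0.02² + 0.12² + 0.76² = 0.0100 + 0.0004 + 0.0144 + 0.5776 = 0.6024
B_Blac = 1 / 0.6024 = 1.6600
Σp_Whitᵢ² = 0.13² + 0.43² + 0.23² + 0.21² = 0.0169 + 0.1849 + 0.0529 + 0.0441 = 0.2988
B_Whit = 1 / 0.2988 = 3.3467
Ranking by B (broadest → narrowest): Whitethroat (3.35) > Garden Warbler (3.02) > Blackcap (1.66)

Whitethroat > Garden Warbler > Blackcap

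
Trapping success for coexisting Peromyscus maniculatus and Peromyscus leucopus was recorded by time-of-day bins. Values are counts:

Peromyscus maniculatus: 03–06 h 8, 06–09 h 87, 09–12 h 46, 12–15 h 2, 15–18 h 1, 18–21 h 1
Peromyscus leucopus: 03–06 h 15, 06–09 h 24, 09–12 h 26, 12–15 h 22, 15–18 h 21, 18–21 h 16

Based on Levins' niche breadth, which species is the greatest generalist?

Proportions for Peromyscus maniculatus (n=145): 8/145=0.0552, 87/145=0.6000, 46/145=0.3172, 2/145=0.0138, 1/145=0.0069, 1/145=0.0069
Proportions for Peromyscus leucopus (n=124): 15/124=0.1210, 24/124=0.1935, 26/124=0.2097, 22/124=0.1774, 21/124=0.1694, 16/124=0.1290
Σp_maniᵢ² = 0.0552² + 0.6000² + 0.3172² + 0.0138² + 0.0069² + 0.0069² = 0.003047 + 0.360000 + 0.100616 + 0.000190 + 0.000048 + 0.000048 = 0.463949
B_mani = 1 / 0.463949 = 2.1554
Σp_leucᵢ² = 0.1210² + 0.1935² + 0.2097² + 0.1774² + 0.1694² + 0.1290² = 0.014641 + 0.037442 + 0.043974 + 0.031471 + 0.028696 + 0.016641 = 0.172865
B_leuc = 1 / 0.172865 = 5.7849
Highest B → broadest niche (most generalist): Peromyscus leucopus (B = 5.78).

Peromyscus leucopus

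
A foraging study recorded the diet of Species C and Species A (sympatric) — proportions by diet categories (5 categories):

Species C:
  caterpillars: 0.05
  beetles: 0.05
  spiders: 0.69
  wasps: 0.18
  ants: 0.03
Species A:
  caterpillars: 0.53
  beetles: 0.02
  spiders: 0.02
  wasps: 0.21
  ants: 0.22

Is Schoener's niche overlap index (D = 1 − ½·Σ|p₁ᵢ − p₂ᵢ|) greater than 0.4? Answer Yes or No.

No

Σ|p₁ᵢ − p₂ᵢ| = 0.48 + 0.03 + 0.67 + 0.03 + 0.19 = 1.40
D = 1 − ½ × 1.40 = 1 − 0.700 = 0.3000
D = 0.3000 < 0.4 → No.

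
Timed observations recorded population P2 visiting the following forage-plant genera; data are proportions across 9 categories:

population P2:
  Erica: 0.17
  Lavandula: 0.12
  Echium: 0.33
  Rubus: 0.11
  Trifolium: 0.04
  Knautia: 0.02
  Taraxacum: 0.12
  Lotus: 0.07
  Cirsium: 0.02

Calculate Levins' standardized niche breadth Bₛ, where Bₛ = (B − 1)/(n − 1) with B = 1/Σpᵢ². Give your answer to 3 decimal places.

0.547

Σpᵢ² = 0.17² + 0.12² + 0.33² + 0.11² + 0.04² + 0.02² + 0.12² + 0.07² + 0.02² = 0.0289 + 0.0144 + 0.1089 + 0.0121 + 0.0016 + 0.0004 + 0.0144 + 0.0049 + 0.0004 = 0.1860
B = 1 / 0.1860 = 5.37634
Bₛ = (B − 1)/(n − 1) = (5.37634 − 1)/(9 − 1) = 4.37634/8 = 0.54704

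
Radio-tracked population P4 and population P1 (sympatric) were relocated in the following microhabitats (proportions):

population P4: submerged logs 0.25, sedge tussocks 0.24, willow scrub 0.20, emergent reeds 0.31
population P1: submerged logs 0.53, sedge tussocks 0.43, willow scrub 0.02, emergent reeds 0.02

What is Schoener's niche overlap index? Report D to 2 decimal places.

Σ|p₁ᵢ − p₂ᵢ| = 0.28 + 0.19 + 0.18 + 0.29 = 0.94
D = 1 − ½ × 0.94 = 1 − 0.470 = 0.5300

0.53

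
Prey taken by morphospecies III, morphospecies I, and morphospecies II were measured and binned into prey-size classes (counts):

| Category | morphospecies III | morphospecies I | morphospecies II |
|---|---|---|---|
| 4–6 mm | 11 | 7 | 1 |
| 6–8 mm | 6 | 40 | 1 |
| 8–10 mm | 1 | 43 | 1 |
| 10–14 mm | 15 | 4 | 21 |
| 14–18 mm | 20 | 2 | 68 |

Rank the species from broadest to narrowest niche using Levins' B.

Proportions for morphospecies III (n=53): 11/53=0.2075, 6/53=0.1132, 1/53=0.0189, 15/53=0.2830, 20/53=0.3774
Proportions for morphospecies I (n=96): 7/96=0.0729, 40/96=0.4167, 43/96=0.4479, 4/96=0.0417, 2/96=0.0208
Proportions for morphospecies II (n=92): 1/92=0.0109, 1/92=0.0109, 1/92=0.0109, 21/92=0.2283, 68/92=0.7391
Σp_IIIᵢ² = 0.2075² + 0.1132² + 0.0189² + 0.2830² + 0.3774² = 0.043056 + 0.012814 + 0.000357 + 0.080089 + 0.142431 = 0.278747
B_III = 1 / 0.278747 = 3.5875
Σp_Iᵢ² = 0.0729² + 0.4167² + 0.4479² + 0.0417² + 0.0208² = 0.005314 + 0.173639 + 0.200614 + 0.001739 + 0.000433 = 0.381739
B_I = 1 / 0.381739 = 2.6196
Σp_IIᵢ² = 0.0109² + 0.0109² + 0.0109² + 0.2283² + 0.7391² = 0.000119 + 0.000119 + 0.000119 + 0.052121 + 0.546269 = 0.598747
B_II = 1 / 0.598747 = 1.6702
Ranking by B (broadest → narrowest): morphospecies III (3.59) > morphospecies I (2.62) > morphospecies II (1.67)

morphospecies III > morphospecies I > morphospecies II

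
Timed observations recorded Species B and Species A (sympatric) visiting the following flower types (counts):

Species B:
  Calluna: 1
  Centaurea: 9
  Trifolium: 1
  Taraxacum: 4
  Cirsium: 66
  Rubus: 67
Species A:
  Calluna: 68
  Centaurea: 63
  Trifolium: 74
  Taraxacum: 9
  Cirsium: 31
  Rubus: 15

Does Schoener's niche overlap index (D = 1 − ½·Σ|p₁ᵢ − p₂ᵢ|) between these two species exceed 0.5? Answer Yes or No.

No

Proportions for Species B (n=148): 1/148=0.0068, 9/148=0.0608, 1/148=0.0068, 4/148=0.0270, 66/148=0.4459, 67/148=0.4527
Proportions for Species A (n=260): 68/260=0.2615, 63/260=0.2423, 74/260=0.2846, 9/260=0.0346, 31/260=0.1192, 15/260=0.0577
Σ|p₁ᵢ − p₂ᵢ| = 0.2547 + 0.1815 + 0.2778 + 0.0076 + 0.3267 + 0.3950 = 1.4433
D = 1 − ½ × 1.4433 = 1 − 0.72165 = 0.27835
D = 0.27835 < 0.5 → No.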